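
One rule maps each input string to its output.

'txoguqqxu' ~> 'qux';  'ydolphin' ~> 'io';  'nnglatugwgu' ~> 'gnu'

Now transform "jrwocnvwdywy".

jrwy

Each output is the input with this applied: sort the characters into alphabetical order, then keep one character in every 3, starting at position 3 (positions 3rd, 6th, 9th, ...).
Working it through for "jrwocnvwdywy": intermediate "cdjnorvwwwyy", final "jrwy".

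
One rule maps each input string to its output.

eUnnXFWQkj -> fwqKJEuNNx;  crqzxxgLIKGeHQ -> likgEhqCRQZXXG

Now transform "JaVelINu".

LinUjAvE

What's happening: swap the front and back halves of the string, then flip the case of every letter.
Applying both steps to "JaVelINu": "lINuJaVe", then "LinUjAvE".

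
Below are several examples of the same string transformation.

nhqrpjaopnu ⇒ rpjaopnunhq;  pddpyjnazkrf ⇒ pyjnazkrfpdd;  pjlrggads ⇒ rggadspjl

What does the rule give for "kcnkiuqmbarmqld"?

The transformation: move the first 3 characters to the end (rotate left by 3).
"kcnkiuqmbarmqld" → "kiuqmbarmqldkcn".

kiuqmbarmqldkcn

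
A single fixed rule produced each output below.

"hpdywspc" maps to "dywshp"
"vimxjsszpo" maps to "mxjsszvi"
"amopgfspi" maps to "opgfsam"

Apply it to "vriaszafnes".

The pattern: delete the last 2 characters, then move the first 2 characters to the end (rotate left by 2).
Starting from "vriaszafnes": after the first operation, "vriaszafn"; after the second, "iaszafnvr".

iaszafnvr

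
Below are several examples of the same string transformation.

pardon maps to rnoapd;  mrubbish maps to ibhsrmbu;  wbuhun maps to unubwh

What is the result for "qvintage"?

The transformation: swap each adjacent pair of characters (1↔2, 3↔4, ...), then swap the front and back halves of the string.
Doing the same to "qvintage": "ategvqni".
(Check on "mrubbish": → "rmbuibhs" → "ibhsrmbu" ✓)

ategvqni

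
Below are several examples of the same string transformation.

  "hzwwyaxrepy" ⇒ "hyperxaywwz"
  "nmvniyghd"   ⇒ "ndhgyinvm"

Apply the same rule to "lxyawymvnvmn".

Rule — move the first character to the end, then reverse the string.
Working it through for "lxyawymvnvmn": intermediate "xyawymvnvmnl", final "lnmvnvmywayx".
(Check on "nmvniyghd": → "mvniyghdn" → "ndhgyinvm" ✓)

lnmvnvmywayx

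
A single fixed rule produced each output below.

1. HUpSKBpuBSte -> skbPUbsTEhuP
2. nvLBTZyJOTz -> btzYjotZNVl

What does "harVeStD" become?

The rule is to flip the case of every letter, then move the first 3 characters to the end (rotate left by 3).
Starting from "harVeStD": after the first operation, "HARvEsTd"; after the second, "vEsTdHAR".
(Check on "HUpSKBpuBSte": → "huPskbPUbsTE" → "skbPUbsTEhuP" ✓)

vEsTdHAR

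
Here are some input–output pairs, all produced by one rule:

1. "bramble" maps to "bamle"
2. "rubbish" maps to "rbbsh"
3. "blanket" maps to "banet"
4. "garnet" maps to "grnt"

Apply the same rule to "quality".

qalty

The transformation: double every character, then keep one character in every 3, starting at position 2 (positions 2nd, 5th, 8th, ...).
Applying that to "quality" gives "qalty".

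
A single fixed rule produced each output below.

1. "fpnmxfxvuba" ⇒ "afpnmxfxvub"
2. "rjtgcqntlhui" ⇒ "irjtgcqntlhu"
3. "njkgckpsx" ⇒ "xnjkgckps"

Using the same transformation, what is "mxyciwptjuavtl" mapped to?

The rule is to move the last character to the front.
On "mxyciwptjuavtl" that produces "lmxyciwptjuavt".

lmxyciwptjuavt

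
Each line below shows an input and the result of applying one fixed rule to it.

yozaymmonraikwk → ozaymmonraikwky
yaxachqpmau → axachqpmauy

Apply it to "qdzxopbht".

dzxopbhtq

The rule is to move the first character to the end.
Applying that to "qdzxopbht" gives "dzxopbhtq".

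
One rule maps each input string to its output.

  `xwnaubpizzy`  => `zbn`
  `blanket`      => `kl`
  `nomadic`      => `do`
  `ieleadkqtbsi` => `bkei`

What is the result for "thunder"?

What's happening: reverse the string, then keep one character in every 3, starting at position 3 (positions 3rd, 6th, 9th, ...).
"thunder" → "rednuht" → "dh".

dh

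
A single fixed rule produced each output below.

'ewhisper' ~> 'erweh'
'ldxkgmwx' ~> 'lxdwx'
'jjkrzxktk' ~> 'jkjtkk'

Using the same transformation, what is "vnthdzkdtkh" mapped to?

Rule — take characters alternately from the front and the back (1st, last, 2nd, 2nd-last, ...), then delete the last 3 characters.
Applying both steps to "vnthdzkdtkh": "vhnktthddkz", then "vhnktthd".
(Check on "ewhisper": → "erwehpis" → "erweh" ✓)

vhnktthd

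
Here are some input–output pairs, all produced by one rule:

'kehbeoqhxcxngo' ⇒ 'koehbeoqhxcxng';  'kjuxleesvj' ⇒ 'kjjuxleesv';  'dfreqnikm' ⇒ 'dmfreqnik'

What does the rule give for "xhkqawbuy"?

The pattern: swap the first and last characters, then move the last character to the front.
Starting from "xhkqawbuy": after the first operation, "yhkqawbux"; after the second, "xyhkqawbu".
(Check on "kjuxleesvj": → "jjuxleesvk" → "kjjuxleesv" ✓)

xyhkqawbu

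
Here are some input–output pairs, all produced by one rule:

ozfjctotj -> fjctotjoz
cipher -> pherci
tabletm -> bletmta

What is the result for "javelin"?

Looking at the pairs, the operation is to move the first 2 characters to the end (rotate left by 2).
So "javelin" becomes "velinja".

velinja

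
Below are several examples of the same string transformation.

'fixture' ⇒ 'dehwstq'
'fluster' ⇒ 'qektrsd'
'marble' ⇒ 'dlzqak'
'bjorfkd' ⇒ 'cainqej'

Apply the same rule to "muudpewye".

Each output is the input with this applied: move the last character to the front, then shift every letter 1 place backward in the alphabet (wrapping around).
For "muudpewye", step one produces "emuudpewy"; step two turns that into "dlttcodvx".

dlttcodvx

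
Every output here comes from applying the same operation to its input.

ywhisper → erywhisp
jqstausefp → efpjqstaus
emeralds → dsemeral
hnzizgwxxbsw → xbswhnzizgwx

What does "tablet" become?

In each case the input is transformed by: swap the front and back halves of the string, then move the first 2 characters to the end (rotate left by 2).
So "tablet" becomes "ttable".

ttable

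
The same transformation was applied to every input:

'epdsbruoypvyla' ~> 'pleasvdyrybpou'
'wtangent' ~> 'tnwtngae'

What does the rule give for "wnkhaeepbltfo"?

nowthfkbelaep

In each case the input is transformed by: swap each adjacent pair of characters (1↔2, 3↔4, ...), then take characters alternately from the front and the back (1st, last, 2nd, 2nd-last, ...).
"wnkhaeepbltfo" → "nwhkeapelbfto" → "nowthfkbelaep".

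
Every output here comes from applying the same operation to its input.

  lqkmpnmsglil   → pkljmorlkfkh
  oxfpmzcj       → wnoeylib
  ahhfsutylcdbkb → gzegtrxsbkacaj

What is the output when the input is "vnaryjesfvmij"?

The rule is to shift every letter 1 place backward in the alphabet (wrapping around), then swap each adjacent pair of characters (1↔2, 3↔4, ...).
Working it through for "vnaryjesfvmij": intermediate "umzqxidreulhi", final "muqzixrduehli".

muqzixrduehli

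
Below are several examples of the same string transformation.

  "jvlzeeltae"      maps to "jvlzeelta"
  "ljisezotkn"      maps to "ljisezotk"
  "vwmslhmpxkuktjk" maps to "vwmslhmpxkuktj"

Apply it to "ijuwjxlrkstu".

In each case the input is transformed by: delete the last character.
So "ijuwjxlrkstu" becomes "ijuwjxlrkst".

ijuwjxlrkst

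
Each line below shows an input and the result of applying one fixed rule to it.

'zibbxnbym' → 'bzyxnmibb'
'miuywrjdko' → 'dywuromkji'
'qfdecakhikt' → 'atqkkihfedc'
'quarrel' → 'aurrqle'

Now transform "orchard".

arrohdc

The pattern: sort the characters into reverse alphabetical order, then move the last character to the front.
So "orchard" becomes "arrohdc".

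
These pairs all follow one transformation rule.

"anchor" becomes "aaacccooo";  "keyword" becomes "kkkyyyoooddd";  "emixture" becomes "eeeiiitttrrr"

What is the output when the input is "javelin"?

Each output is the input with this applied: keep every other character starting from the first (positions 1st, 3rd, 5th, ...), then repeat every character 3 times.
Applying both steps to "javelin": "jvln", then "jjjvvvlllnnn".

jjjvvvlllnnn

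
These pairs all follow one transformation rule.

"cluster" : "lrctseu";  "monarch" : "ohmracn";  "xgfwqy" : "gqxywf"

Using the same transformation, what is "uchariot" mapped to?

The transformation: swap each adjacent pair of characters (1↔2, 3↔4, ...), then take characters alternately from the front and the back (1st, last, 2nd, 2nd-last, ...).
Applying both steps to "uchariot": "cuahirto", then "coutarhi".

coutarhi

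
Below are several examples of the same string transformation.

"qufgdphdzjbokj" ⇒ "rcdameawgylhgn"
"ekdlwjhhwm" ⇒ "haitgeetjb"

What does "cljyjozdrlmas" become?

igvglwaoijxpz

The rule is to move the first character to the end, then shift every letter 3 places backward in the alphabet (wrapping around).
Working it through for "cljyjozdrlmas": intermediate "ljyjozdrlmasc", final "igvglwaoijxpz".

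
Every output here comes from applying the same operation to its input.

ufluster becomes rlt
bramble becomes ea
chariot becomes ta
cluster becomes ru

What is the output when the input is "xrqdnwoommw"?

wqwm

Looking at the pairs, the operation is to move the last 2 characters to the front (rotate right by 2), then keep one character in every 3, starting at position 2 (positions 2nd, 5th, 8th, ...).
"xrqdnwoommw" → "mwxrqdnwoom" → "wqwm".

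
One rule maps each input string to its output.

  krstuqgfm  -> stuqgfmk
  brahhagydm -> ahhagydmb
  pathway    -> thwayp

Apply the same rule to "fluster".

usterf

Each output is the input with this applied: move the first 2 characters to the end (rotate left by 2), then delete the last character.
On "fluster": the first step gives "usterfl", and the second then gives "usterf".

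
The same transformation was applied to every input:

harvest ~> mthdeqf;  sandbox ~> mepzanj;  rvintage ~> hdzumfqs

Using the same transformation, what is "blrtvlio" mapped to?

Each output is the input with this applied: swap each adjacent pair of characters (1↔2, 3↔4, ...), then shift every letter 12 places forward in the alphabet (wrapping around).
Working it through for "blrtvlio": intermediate "lbtrlvoi", final "xnfdxhau".
(Check on "harvest": → "ahvrset" → "mthdeqf" ✓)

xnfdxhau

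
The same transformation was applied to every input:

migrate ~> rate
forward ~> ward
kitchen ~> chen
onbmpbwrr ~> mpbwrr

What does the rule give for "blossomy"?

In each case the input is transformed by: delete the first 3 characters.
Doing the same to "blossomy": "ssomy".

ssomy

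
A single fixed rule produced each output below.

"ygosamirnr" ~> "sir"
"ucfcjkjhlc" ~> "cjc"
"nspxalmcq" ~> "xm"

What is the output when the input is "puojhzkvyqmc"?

jkq

Looking at the pairs, the operation is to delete the first 2 characters, then keep one character in every 3, starting at position 2 (positions 2nd, 5th, 8th, ...).
So "puojhzkvyqmc" becomes "jkq".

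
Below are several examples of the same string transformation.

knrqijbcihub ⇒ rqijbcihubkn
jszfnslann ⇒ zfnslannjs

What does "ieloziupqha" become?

loziupqhaie

In each case the input is transformed by: move the first 2 characters to the end (rotate left by 2).
"ieloziupqha" → "loziupqhaie".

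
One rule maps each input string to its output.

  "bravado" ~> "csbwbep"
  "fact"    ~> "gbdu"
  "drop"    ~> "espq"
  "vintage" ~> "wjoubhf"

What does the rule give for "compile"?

dpnqjmf

The transformation: shift every letter 1 place forward in the alphabet (wrapping around).
Doing the same to "compile": "dpnqjmf".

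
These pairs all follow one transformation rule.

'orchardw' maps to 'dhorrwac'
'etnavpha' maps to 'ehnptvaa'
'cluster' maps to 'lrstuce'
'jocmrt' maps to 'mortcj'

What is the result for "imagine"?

The transformation: sort the characters into alphabetical order, then move the first 2 characters to the end (rotate left by 2).
Applying both steps to "imagine": "aegiimn", then "giimnae".
(Check on "etnavpha": → "aaehnptv" → "ehnptvaa" ✓)

giimnae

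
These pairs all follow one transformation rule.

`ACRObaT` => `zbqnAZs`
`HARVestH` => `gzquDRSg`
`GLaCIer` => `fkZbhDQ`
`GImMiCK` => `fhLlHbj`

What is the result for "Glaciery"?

fKZBHDQX

The transformation: shift every letter 1 place backward in the alphabet (wrapping around), then flip the case of every letter.
On "Glaciery": the first step gives "Fkzbhdqx", and the second then gives "fKZBHDQX".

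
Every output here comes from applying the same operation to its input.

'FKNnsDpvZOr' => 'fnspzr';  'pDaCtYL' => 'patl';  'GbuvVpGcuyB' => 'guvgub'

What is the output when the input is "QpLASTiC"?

The rule is to keep every other character starting from the first (positions 1st, 3rd, 5th, ...), then convert every letter to lowercase.
On "QpLASTiC": the first step gives "QLSi", and the second then gives "qlsi".

qlsi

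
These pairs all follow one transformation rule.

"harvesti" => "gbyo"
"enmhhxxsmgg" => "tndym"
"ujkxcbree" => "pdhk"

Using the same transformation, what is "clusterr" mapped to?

rykx

The pattern: shift every letter 6 places forward in the alphabet (wrapping around), then keep every other character starting from the second (positions 2nd, 4th, 6th, ...).
Working it through for "clusterr": intermediate "irayzkxx", final "rykx".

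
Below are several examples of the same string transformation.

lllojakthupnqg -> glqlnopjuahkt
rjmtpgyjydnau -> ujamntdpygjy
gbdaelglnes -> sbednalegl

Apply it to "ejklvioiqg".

The pattern: take characters alternately from the front and the back (1st, last, 2nd, 2nd-last, ...), then delete the first character.
Starting from "ejklvioiqg": after the first operation, "egjqkilovi"; after the second, "gjqkilovi".

gjqkilovi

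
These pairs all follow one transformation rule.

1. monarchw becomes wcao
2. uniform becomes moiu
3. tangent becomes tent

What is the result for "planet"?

tnl

Each output is the input with this applied: reverse the string, then keep every other character starting from the first (positions 1st, 3rd, 5th, ...).
"planet" → "tenalp" → "tnl".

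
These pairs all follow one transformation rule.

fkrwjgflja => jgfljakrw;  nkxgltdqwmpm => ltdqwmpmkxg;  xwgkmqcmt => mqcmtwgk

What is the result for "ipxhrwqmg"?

rwqmgpxh

Rule — delete the first character, then move the first 3 characters to the end (rotate left by 3).
For "ipxhrwqmg", step one produces "pxhrwqmg"; step two turns that into "rwqmgpxh".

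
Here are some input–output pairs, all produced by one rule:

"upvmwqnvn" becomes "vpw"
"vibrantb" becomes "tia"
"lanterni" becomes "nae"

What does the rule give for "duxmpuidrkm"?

kupd

The pattern: move the last 3 characters to the front (rotate right by 3), then keep one character in every 3, starting at position 2 (positions 2nd, 5th, 8th, ...).
"duxmpuidrkm" → "rkmduxmpuid" → "kupd".
(Check on "vibrantb": → "ntbvibra" → "tia" ✓)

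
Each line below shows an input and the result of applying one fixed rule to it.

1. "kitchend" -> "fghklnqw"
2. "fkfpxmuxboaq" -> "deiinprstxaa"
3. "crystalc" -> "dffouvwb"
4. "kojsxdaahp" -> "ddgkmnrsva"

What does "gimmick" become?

fjllnpp

The rule is to sort the characters into alphabetical order, then shift every letter 3 places forward in the alphabet (wrapping around).
Working it through for "gimmick": intermediate "cgiikmm", final "fjllnpp".
(Check on "kojsxdaahp": → "aadhjkopsx" → "ddgkmnrsva" ✓)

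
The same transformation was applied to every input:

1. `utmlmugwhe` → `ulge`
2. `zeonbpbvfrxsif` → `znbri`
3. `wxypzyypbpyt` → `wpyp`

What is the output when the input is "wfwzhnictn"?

In each case the input is transformed by: keep one character in every 3, starting at position 1 (positions 1st, 4th, 7th, ...).
Applying that to "wfwzhnictn" gives "wzin".

wzin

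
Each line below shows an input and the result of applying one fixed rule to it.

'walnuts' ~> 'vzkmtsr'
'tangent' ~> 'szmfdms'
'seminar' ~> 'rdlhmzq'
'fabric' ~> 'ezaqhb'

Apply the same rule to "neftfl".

mdesek

The rule is to shift every letter 1 place backward in the alphabet (wrapping around).
Applying that to "neftfl" gives "mdesek".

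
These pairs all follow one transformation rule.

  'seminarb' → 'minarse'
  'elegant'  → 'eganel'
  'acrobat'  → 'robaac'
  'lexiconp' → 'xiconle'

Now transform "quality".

alitqu

What's happening: delete the last character, then move the first 2 characters to the end (rotate left by 2).
On "quality": the first step gives "qualit", and the second then gives "alitqu".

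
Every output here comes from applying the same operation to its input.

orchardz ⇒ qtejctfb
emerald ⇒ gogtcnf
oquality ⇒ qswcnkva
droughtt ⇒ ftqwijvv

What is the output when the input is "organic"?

Rule — shift every letter 2 places forward in the alphabet (wrapping around).
On "organic" that produces "qticpke".

qticpke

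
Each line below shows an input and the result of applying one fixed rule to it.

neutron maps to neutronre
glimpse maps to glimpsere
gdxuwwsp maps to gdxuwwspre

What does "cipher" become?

Looking at the pairs, the operation is to append "re".
Doing the same to "cipher": "cipherre".

cipherre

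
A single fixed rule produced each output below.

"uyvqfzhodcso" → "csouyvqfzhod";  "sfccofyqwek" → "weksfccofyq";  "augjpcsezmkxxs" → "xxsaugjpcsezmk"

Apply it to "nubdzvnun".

nunnubdzv

The transformation: move the last 3 characters to the front (rotate right by 3).
"nubdzvnun" → "nunnubdzv".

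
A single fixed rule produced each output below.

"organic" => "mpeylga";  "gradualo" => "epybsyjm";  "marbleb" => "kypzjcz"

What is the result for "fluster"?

djsqrcp

In each case the input is transformed by: shift every letter 2 places backward in the alphabet (wrapping around).
On "fluster" that produces "djsqrcp".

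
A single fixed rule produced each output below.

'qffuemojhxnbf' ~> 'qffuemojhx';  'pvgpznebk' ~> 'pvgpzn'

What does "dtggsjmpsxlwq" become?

dtggsjmpsx

The pattern: delete the last 3 characters.
Doing the same to "dtggsjmpsxlwq": "dtggsjmpsx".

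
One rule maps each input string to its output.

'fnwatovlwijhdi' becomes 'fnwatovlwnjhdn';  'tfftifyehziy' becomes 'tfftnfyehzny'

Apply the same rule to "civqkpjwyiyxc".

Looking at the pairs, the operation is to replace every "i" with "n".
On "civqkpjwyiyxc" that produces "cnvqkpjwynyxc".

cnvqkpjwynyxc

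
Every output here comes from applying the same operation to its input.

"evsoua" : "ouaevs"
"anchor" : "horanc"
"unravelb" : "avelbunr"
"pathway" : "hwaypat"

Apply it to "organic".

The pattern: move the first 3 characters to the end (rotate left by 3).
Doing the same to "organic": "anicorg".

anicorg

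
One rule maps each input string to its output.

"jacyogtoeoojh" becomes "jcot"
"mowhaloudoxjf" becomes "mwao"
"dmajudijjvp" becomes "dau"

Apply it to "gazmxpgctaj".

In each case the input is transformed by: keep every other character starting from the first (positions 1st, 3rd, 5th, ...), then delete the last 3 characters.
For "gazmxpgctaj", step one produces "gzxgtj"; step two turns that into "gzx".

gzx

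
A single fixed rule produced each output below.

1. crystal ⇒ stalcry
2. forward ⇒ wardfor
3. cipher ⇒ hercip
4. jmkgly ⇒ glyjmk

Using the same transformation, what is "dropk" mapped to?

pkdro

The pattern: move the first 3 characters to the end (rotate left by 3).
Applying that to "dropk" gives "pkdro".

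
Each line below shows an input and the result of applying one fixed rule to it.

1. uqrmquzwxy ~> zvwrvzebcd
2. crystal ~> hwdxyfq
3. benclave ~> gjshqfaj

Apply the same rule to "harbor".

mfwgtw

What's happening: shift every letter 5 places forward in the alphabet (wrapping around).
For "harbor" the result is "mfwgtw".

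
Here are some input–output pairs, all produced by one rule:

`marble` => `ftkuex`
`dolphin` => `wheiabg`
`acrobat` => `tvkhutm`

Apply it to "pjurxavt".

Rule — shift every letter 7 places backward in the alphabet (wrapping around).
So "pjurxavt" becomes "icnkqtom".

icnkqtom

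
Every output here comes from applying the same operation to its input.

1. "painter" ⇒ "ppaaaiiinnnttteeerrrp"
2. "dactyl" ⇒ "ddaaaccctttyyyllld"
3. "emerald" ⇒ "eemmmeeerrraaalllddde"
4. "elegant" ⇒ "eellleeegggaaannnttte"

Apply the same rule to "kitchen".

kkiiitttccchhheeennnk

Each output is the input with this applied: repeat every character 3 times, then move the first character to the end.
Working it through for "kitchen": intermediate "kkkiiitttccchhheeennn", final "kkiiitttccchhheeennnk".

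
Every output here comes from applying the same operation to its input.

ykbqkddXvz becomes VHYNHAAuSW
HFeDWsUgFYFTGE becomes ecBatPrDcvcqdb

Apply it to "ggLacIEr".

Looking at the pairs, the operation is to shift every letter 3 places backward in the alphabet (wrapping around), then flip the case of every letter.
Starting from "ggLacIEr": after the first operation, "ddIxzFBo"; after the second, "DDiXZfbO".
(Check on "HFeDWsUgFYFTGE": → "ECbATpRdCVCQDB" → "ecBatPrDcvcqdb" ✓)

DDiXZfbO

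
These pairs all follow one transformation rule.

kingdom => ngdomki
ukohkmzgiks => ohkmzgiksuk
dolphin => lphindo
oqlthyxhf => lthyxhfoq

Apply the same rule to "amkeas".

Each output is the input with this applied: move the first 2 characters to the end (rotate left by 2).
Applying that to "amkeas" gives "keasam".

keasam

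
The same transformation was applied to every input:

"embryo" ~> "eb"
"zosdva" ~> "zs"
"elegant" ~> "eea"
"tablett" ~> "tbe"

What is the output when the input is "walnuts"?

wlu

Rule — keep every other character starting from the first (positions 1st, 3rd, 5th, ...), then delete the last character.
Applying both steps to "walnuts": "wlus", then "wlu".
(Check on "elegant": → "eeat" → "eea" ✓)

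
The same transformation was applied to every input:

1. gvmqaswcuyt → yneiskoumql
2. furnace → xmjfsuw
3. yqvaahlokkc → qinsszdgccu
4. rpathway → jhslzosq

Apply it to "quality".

imsdalq

In each case the input is transformed by: shift every letter 8 places backward in the alphabet (wrapping around).
For "quality" the result is "imsdalq".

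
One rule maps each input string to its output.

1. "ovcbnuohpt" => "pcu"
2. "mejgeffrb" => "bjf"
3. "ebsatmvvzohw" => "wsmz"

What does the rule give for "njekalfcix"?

Rule — keep one character in every 3, starting at position 3 (positions 3rd, 6th, 9th, ...), then move the last character to the front.
For "njekalfcix", step one produces "eli"; step two turns that into "iel".

iel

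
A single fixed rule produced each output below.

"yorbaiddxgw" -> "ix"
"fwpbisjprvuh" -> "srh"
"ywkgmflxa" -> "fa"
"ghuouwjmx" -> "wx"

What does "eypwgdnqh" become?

dh

The rule is to keep one character in every 3, starting at position 3 (positions 3rd, 6th, 9th, ...), then delete the first character.
Starting from "eypwgdnqh": after the first operation, "pdh"; after the second, "dh".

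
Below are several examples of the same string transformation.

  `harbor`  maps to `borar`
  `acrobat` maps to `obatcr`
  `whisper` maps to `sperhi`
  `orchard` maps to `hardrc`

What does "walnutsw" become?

Rule — delete the first character, then move the first 2 characters to the end (rotate left by 2).
Starting from "walnutsw": after the first operation, "alnutsw"; after the second, "nutswal".

nutswal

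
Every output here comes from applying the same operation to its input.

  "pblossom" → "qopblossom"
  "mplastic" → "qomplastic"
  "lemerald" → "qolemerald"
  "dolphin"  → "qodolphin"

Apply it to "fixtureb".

qofixtureb

In each case the input is transformed by: prepend "qo".
On "fixtureb" that produces "qofixtureb".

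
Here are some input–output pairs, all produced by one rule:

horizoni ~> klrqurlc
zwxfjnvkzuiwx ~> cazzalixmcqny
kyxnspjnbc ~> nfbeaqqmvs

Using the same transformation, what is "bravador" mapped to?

The rule is to shift every letter 3 places forward in the alphabet (wrapping around), then take characters alternately from the front and the back (1st, last, 2nd, 2nd-last, ...).
Working it through for "bravador": intermediate "eudydgru", final "euurdgyd".

euurdgyd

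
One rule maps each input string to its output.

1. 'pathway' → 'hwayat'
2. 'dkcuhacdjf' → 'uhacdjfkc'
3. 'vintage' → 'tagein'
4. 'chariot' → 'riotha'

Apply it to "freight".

ightre

The rule is to delete the first character, then move the first 2 characters to the end (rotate left by 2).
Starting from "freight": after the first operation, "reight"; after the second, "ightre".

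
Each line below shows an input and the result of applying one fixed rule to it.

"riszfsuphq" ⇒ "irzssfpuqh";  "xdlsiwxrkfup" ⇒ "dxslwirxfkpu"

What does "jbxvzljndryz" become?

bjvxlznjrdzy

Rule — swap each adjacent pair of characters (1↔2, 3↔4, ...).
Applying that to "jbxvzljndryz" gives "bjvxlznjrdzy".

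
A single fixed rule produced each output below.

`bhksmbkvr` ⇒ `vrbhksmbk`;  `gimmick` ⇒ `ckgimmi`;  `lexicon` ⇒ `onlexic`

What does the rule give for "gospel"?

elgosp

Each output is the input with this applied: move the last 2 characters to the front (rotate right by 2).
"gospel" → "elgosp".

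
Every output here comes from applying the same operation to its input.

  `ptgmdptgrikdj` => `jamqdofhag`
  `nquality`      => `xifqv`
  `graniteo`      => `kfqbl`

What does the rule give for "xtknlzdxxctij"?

kiwauuzqfg

Rule — delete the first 3 characters, then shift every letter 3 places backward in the alphabet (wrapping around).
"xtknlzdxxctij" → "nlzdxxctij" → "kiwauuzqfg".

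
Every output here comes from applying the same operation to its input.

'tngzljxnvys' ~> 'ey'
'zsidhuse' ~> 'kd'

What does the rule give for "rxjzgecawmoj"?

ci

The transformation: shift every letter 11 places forward in the alphabet (wrapping around), then keep only the first 2 characters.
"rxjzgecawmoj" → "ciukrpnlhxzu" → "ci".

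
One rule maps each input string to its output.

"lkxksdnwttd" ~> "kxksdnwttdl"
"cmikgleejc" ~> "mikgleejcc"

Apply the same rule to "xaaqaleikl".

The transformation: move the first character to the end.
Applying that to "xaaqaleikl" gives "aaqaleiklx".

aaqaleiklx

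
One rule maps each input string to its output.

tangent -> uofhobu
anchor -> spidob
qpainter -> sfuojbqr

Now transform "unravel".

The transformation: shift every letter 1 place forward in the alphabet (wrapping around), then reverse the string.
Working it through for "unravel": intermediate "vosbwfm", final "mfwbsov".
(Check on "anchor": → "bodips" → "spidob" ✓)

mfwbsov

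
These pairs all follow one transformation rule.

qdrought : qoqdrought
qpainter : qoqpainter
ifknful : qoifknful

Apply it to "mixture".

The pattern: prepend "qo".
On "mixture" that produces "qomixture".

qomixture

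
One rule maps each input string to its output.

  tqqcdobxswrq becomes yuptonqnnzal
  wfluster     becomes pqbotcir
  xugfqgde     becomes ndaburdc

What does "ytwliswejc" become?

Looking at the pairs, the operation is to shift every letter 3 places backward in the alphabet (wrapping around), then swap the front and back halves of the string.
Applying both steps to "ytwliswejc": "vqtifptbgz", then "ptbgzvqtif".
(Check on "tqqcdobxswrq": → "qnnzalyupton" → "yuptonqnnzal" ✓)

ptbgzvqtif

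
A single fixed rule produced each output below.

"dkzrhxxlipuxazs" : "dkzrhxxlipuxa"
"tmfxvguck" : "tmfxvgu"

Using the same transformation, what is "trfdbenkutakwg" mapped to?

trfdbenkutak

What's happening: delete the last 2 characters.
For "trfdbenkutakwg" the result is "trfdbenkutak".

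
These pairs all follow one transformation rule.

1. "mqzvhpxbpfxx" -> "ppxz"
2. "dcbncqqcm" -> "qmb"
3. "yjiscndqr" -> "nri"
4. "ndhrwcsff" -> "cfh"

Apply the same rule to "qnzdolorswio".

The rule is to keep one character in every 3, starting at position 3 (positions 3rd, 6th, 9th, ...), then move the first character to the end.
On "qnzdolorswio" that produces "lsoz".

lsoz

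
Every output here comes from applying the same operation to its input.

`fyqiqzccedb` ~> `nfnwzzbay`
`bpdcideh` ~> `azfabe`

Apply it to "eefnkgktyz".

The pattern: shift every letter 3 places backward in the alphabet (wrapping around), then delete the first 2 characters.
On "eefnkgktyz": the first step gives "bbckhdhqvw", and the second then gives "ckhdhqvw".
(Check on "bpdcideh": → "ymazfabe" → "azfabe" ✓)

ckhdhqvw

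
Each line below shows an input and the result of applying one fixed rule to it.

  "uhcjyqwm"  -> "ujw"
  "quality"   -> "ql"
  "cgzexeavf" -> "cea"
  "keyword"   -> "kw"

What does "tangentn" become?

tgt

Each output is the input with this applied: move the last character to the front, then keep one character in every 3, starting at position 2 (positions 2nd, 5th, 8th, ...).
On "tangentn": the first step gives "ntangent", and the second then gives "tgt".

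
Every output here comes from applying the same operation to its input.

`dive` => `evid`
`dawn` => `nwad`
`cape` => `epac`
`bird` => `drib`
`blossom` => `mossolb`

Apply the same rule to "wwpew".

The transformation: reverse the string.
Applying that to "wwpew" gives "wepww".

wepww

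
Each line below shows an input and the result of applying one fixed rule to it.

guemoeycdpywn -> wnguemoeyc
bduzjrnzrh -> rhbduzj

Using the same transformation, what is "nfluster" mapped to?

The transformation: move the last 2 characters to the front (rotate right by 2), then delete the last 3 characters.
Doing the same to "nfluster": "ernfl".

ernfl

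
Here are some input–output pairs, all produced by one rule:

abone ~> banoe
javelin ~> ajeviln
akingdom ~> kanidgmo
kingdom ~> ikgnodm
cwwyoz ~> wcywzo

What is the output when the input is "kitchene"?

The pattern: swap each adjacent pair of characters (1↔2, 3↔4, ...).
For "kitchene" the result is "ikctehen".

ikctehen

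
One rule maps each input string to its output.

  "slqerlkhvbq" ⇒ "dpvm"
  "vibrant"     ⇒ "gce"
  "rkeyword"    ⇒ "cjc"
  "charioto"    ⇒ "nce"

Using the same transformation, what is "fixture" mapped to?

qep

Each output is the input with this applied: shift every letter 11 places forward in the alphabet (wrapping around), then keep one character in every 3, starting at position 1 (positions 1st, 4th, 7th, ...).
Starting from "fixture": after the first operation, "qtiefcp"; after the second, "qep".
(Check on "rkeyword": → "cvpjhzco" → "cjc" ✓)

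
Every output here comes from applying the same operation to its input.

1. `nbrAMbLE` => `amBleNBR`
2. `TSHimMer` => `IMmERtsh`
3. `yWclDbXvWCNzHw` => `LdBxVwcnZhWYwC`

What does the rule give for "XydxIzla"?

Rule — move the first 3 characters to the end (rotate left by 3), then flip the case of every letter.
"XydxIzla" → "xIzlaXyd" → "XiZLAxYD".

XiZLAxYD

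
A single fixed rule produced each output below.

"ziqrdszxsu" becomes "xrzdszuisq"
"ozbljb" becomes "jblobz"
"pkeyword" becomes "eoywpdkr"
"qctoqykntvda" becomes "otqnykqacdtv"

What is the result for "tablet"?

ebltta

The pattern: take characters alternately from the front and the back (1st, last, 2nd, 2nd-last, ...), then swap the front and back halves of the string.
For "tablet", step one produces "ttaebl"; step two turns that into "ebltta".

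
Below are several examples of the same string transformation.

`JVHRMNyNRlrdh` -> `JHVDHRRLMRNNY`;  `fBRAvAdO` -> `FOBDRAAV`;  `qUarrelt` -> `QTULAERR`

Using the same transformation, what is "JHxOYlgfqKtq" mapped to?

The pattern: take characters alternately from the front and the back (1st, last, 2nd, 2nd-last, ...), then convert every letter to uppercase.
Applying both steps to "JHxOYlgfqKtq": "JqHtxKOqYflg", then "JQHTXKOQYFLG".

JQHTXKOQYFLG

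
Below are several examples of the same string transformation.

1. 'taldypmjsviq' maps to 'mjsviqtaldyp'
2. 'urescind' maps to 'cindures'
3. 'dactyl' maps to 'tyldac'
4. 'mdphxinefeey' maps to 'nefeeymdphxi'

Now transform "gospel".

The pattern: swap the front and back halves of the string.
So "gospel" becomes "pelgos".

pelgos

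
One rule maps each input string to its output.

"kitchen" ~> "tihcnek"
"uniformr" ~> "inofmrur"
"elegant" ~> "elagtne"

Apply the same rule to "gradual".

arudlag

Looking at the pairs, the operation is to move the first character to the end, then swap each adjacent pair of characters (1↔2, 3↔4, ...).
For "gradual", step one produces "radualg"; step two turns that into "arudlag".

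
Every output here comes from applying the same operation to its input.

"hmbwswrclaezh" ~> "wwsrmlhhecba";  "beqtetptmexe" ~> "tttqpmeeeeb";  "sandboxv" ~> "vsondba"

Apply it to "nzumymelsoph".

yusponmmlhe

Each output is the input with this applied: sort the characters into reverse alphabetical order, then delete the first character.
Working it through for "nzumymelsoph": intermediate "zyusponmmlhe", final "yusponmmlhe".
(Check on "beqtetptmexe": → "xtttqpmeeeeb" → "tttqpmeeeeb" ✓)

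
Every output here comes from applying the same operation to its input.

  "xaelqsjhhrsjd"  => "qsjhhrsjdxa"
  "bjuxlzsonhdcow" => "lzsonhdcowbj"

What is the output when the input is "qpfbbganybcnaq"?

In each case the input is transformed by: move the first 2 characters to the end (rotate left by 2), then delete the first 2 characters.
On "qpfbbganybcnaq": the first step gives "fbbganybcnaqqp", and the second then gives "bganybcnaqqp".

bganybcnaqqp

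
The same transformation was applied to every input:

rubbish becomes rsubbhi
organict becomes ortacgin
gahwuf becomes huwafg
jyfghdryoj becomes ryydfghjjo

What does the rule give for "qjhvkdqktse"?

Rule — sort the characters into alphabetical order, then move the last 3 characters to the front (rotate right by 3).
For "qjhvkdqktse", step one produces "dehjkkqqstv"; step two turns that into "stvdehjkkqq".
(Check on "organict": → "acginort" → "ortacgin" ✓)

stvdehjkkqq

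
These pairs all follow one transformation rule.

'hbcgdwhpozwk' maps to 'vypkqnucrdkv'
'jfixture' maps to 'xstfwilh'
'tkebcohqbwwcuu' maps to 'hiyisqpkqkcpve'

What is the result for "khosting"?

Rule — shift every letter 12 places backward in the alphabet (wrapping around), then take characters alternately from the front and the back (1st, last, 2nd, 2nd-last, ...).
Starting from "khosting": after the first operation, "yvcghwbu"; after the second, "yuvbcwgh".
(Check on "jfixture": → "xtwlhifs" → "xstfwilh" ✓)

yuvbcwgh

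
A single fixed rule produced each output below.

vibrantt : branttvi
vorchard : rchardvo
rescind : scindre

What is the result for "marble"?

rblema

The pattern: move the first 2 characters to the end (rotate left by 2).
"marble" → "rblema".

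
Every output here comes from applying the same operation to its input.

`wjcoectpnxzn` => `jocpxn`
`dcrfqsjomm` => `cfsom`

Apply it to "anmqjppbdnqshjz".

nqpbnsj

Each output is the input with this applied: keep every other character starting from the second (positions 2nd, 4th, 6th, ...).
Doing the same to "anmqjppbdnqshjz": "nqpbnsj".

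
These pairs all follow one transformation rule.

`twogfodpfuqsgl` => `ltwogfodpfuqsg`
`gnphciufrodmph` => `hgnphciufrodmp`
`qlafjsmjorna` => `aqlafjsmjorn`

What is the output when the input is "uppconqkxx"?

What's happening: move the last character to the front.
So "uppconqkxx" becomes "xuppconqkx".

xuppconqkx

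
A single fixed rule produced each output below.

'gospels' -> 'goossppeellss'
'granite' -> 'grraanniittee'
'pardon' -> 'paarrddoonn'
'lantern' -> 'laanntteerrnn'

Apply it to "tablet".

Rule — double every character, then delete the first character.
Working it through for "tablet": intermediate "ttaabblleett", final "taabblleett".

taabblleett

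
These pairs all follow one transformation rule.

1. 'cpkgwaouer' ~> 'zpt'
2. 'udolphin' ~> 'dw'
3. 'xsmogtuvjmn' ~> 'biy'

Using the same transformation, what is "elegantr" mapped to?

tc

Looking at the pairs, the operation is to shift every letter 11 places backward in the alphabet (wrapping around), then keep one character in every 3, starting at position 3 (positions 3rd, 6th, 9th, ...).
Applying both steps to "elegantr": "tatvpcig", then "tc".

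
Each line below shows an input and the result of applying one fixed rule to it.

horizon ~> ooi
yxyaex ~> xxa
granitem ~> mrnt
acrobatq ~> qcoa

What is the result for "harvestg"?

What's happening: keep every other character starting from the second (positions 2nd, 4th, 6th, ...), then move the last character to the front.
For "harvestg", step one produces "avsg"; step two turns that into "gavs".

gavs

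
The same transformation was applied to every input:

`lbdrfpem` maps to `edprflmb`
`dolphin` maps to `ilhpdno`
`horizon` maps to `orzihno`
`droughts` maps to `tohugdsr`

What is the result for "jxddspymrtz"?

Looking at the pairs, the operation is to take characters alternately from the front and the back (1st, last, 2nd, 2nd-last, ...), then move the first 3 characters to the end (rotate left by 3).
On "jxddspymrtz": the first step gives "jzxtdrdmsyp", and the second then gives "tdrdmsypjzx".

tdrdmsypjzx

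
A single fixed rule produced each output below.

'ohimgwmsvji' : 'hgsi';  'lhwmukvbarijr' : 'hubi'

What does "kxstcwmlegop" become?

Rule — keep one character in every 3, starting at position 2 (positions 2nd, 5th, 8th, ...).
"kxstcwmlegop" → "xclo".

xclo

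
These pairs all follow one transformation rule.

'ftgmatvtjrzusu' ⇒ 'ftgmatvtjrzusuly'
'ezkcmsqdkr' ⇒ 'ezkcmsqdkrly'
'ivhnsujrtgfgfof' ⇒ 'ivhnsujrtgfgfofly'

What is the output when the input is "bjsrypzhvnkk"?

What's happening: append "ly".
Applying that to "bjsrypzhvnkk" gives "bjsrypzhvnkkly".

bjsrypzhvnkkly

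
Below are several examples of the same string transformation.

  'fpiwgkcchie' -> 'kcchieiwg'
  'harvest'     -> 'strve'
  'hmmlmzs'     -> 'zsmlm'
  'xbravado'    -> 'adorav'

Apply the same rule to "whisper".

In each case the input is transformed by: delete the first 2 characters, then move the first 3 characters to the end (rotate left by 3).
Applying both steps to "whisper": "isper", then "erisp".

erisp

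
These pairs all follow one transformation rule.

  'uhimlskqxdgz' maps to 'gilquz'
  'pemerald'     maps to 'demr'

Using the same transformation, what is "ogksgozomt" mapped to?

gmosz

The pattern: sort the characters into alphabetical order, then keep every other character starting from the second (positions 2nd, 4th, 6th, ...).
Working it through for "ogksgozomt": intermediate "ggkmooostz", final "gmosz".
(Check on "uhimlskqxdgz": → "dghiklmqsuxz" → "gilquz" ✓)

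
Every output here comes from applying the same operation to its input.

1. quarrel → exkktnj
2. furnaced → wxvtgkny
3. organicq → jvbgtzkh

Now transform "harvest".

Looking at the pairs, the operation is to shift every letter 7 places backward in the alphabet (wrapping around), then reverse the string.
For "harvest", step one produces "atkoxlm"; step two turns that into "mlxokta".

mlxokta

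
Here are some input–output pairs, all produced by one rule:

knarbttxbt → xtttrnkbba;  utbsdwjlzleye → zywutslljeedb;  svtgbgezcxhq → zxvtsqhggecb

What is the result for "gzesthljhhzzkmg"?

Looking at the pairs, the operation is to sort the characters into reverse alphabetical order.
So "gzesthljhhzzkmg" becomes "zzztsmlkjhhhgge".

zzztsmlkjhhhgge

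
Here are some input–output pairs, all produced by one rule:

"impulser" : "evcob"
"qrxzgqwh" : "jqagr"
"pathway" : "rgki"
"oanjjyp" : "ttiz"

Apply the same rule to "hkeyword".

igybn

What's happening: shift every letter 10 places forward in the alphabet (wrapping around), then delete the first 3 characters.
Starting from "hkeyword": after the first operation, "ruoigybn"; after the second, "igybn".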